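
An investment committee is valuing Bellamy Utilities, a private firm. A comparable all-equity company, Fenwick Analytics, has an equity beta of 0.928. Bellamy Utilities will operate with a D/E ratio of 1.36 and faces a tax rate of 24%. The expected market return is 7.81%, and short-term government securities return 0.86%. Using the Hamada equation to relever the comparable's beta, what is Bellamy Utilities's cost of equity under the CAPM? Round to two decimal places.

13.98%

β_L = β_U × [1 + (1 − t)(D/E)] = 0.928 × [1 + (1 − 0.24) × 1.36]
    = 0.928 × [1 + 0.76 × 1.36] = 0.928 × 2.0336 = 1.8872
MRP = 7.81% − 0.86% = 6.95%
E(R) = R_f + β_L × MRP = 0.86% + 1.8872 × 6.95% = 13.98%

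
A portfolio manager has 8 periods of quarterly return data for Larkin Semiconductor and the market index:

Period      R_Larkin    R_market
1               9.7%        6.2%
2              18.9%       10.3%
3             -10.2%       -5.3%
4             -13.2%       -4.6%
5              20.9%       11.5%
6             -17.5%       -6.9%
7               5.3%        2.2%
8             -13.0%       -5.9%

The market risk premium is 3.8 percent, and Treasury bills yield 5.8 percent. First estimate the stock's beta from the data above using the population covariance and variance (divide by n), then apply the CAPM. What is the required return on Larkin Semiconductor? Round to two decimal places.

Mean R_i = (9.7 + 18.9 − 10.2 − 13.2 + 20.9 − 17.5 + 5.3 − 13.0) / 8 = 0.1125%
Mean R_m = (6.2 + 10.3 − 5.3 − 4.6 + 11.5 − 6.9 + 2.2 − 5.9) / 8 = 0.9375%
Σ(R_i − R̄_i)(R_m − R̄_m) = 818.2063  ⇒  Cov = 818.2063 / 8 = 102.2758
Σ(R_m − R̄_m)² = 406.2588  ⇒  Var(R_m) = 406.2588 / 8 = 50.7824
β = Cov / Var(R_m) = 102.2758 / 50.7824 = 2.0140
E(R) = R_f + β × MRP = 5.8% + 2.0140 × 3.8% = 13.45%

13.45%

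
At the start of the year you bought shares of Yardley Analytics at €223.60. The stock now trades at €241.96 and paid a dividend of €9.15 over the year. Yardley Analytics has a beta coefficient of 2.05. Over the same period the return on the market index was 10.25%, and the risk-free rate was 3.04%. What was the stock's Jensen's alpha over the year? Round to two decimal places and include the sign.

Realised HPR = (P1 + D1 − P0) / P0 = (241.96 + 9.15 − 223.60) / 223.60 = 27.51 / 223.60 = 12.3032%
MRP = 10.25% − 3.04% = 7.21%
CAPM required = R_f + β·MRP = 3.04% + 2.05 × 7.21% = 17.8205%
α = realised − required = 12.3032% − 17.8205% = -5.52%

-5.52%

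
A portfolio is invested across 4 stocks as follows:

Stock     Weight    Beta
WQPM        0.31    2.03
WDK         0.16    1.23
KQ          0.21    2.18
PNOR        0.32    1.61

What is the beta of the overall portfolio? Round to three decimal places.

β_P = Σ w_i β_i = 0.31×2.03 + 0.16×1.23 + 0.21×2.18 + 0.32×1.61 = 1.7991

1.799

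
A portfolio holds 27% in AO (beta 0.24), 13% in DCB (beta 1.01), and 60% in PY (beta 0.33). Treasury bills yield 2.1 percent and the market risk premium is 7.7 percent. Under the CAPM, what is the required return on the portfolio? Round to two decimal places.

5.13%

β_P = Σ w_i β_i = 0.27×0.24 + 0.13×1.01 + 0.60×0.33 = 0.3941
E(R_P) = R_f + β_P × MRP = 2.1% + 0.3941 × 7.7% = 5.13%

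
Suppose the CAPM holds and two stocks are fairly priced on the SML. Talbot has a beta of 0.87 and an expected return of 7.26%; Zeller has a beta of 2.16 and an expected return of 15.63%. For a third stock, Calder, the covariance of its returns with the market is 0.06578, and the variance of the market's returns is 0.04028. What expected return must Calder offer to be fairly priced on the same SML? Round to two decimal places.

MRP = (15.63% − 7.26%) / (2.16 − 0.87) = 6.4884%
R_f = 7.26% − 0.87 × 6.4884% = 1.6151%
β_Calder = Cov / Var(R_m) = 0.06578 / 0.04028 = 1.6331
E(R_Calder) = R_f + β × MRP = 1.6151% + 1.6331 × 6.4884% = 12.21%

12.21%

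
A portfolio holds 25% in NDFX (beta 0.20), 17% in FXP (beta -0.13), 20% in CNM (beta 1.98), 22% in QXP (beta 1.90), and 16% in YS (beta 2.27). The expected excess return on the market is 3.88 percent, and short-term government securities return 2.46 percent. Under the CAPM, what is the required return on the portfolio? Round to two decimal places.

β_P = Σ w_i β_i = 0.25×0.20 + 0.17×-0.13 + 0.20×1.98 + 0.22×1.90 + 0.16×2.27 = 1.2051
E(R_P) = R_f + β_P × MRP = 2.46% + 1.2051 × 3.88% = 7.14%

7.14%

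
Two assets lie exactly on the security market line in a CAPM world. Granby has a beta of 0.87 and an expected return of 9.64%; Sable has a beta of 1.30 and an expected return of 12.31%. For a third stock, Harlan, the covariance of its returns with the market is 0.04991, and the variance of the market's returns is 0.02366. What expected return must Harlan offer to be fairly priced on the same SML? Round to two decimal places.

MRP = (12.31% − 9.64%) / (1.30 − 0.87) = 6.2093%
R_f = 9.64% − 0.87 × 6.2093% = 4.2379%
β_Harlan = Cov / Var(R_m) = 0.04991 / 0.02366 = 2.1095
E(R_Harlan) = R_f + β × MRP = 4.2379% + 2.1095 × 6.2093% = 17.34%

17.34%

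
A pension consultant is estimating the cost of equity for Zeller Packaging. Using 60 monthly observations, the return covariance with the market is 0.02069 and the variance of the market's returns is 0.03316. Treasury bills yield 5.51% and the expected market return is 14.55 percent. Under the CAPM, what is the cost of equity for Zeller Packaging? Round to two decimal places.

β = Cov(R_i, R_m) / Var(R_m) = 0.02069 / 0.03316 = 0.6239
MRP = 14.55% − 5.51% = 9.04%
E(R) = R_f + β × MRP = 5.51% + 0.6239 × 9.04% = 11.15%

11.15%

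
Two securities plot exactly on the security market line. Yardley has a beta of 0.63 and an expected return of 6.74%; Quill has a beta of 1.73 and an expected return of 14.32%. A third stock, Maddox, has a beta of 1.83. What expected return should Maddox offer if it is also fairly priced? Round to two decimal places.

15.01%

MRP (SML slope) = (14.32% − 6.74%) / (1.73 − 0.63) = 7.58% / 1.10 = 6.8909%
R_f (intercept) = 6.74% − 0.63 × 6.8909% = 2.3987%
E(R_Maddox) = R_f + β × MRP = 2.3987% + 1.83 × 6.8909% = 15.01%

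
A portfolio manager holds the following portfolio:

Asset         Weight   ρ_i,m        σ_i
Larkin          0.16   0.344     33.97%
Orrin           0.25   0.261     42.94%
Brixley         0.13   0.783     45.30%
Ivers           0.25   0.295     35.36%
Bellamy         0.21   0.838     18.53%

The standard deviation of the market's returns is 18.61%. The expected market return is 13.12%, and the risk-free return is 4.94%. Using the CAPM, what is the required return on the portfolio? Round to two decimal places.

11.60%

β_Larkin = 0.344 × 33.97% / 18.61% = 0.6279
β_Orrin = 0.261 × 42.94% / 18.61% = 0.6022
β_Brixley = 0.783 × 45.30% / 18.61% = 1.9060
β_Ivers = 0.295 × 35.36% / 18.61% = 0.5605
β_Bellamy = 0.838 × 18.53% / 18.61% = 0.8344
β_P = Σ w_i β_i = 0.16×0.6279 + 0.25×0.6022 + 0.13×1.9060 + 0.25×0.5605 + 0.21×0.8344 = 0.8141
MRP = 13.12% − 4.94% = 8.18%
E(R_P) = R_f + β_P × MRP = 4.94% + 0.8141 × 8.18% = 11.60%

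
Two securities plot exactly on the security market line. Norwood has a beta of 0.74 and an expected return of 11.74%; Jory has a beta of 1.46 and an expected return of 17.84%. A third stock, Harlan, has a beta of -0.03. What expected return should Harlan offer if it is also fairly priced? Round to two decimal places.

MRP (SML slope) = (17.84% − 11.74%) / (1.46 − 0.74) = 6.10% / 0.72 = 8.4722%
R_f (intercept) = 11.74% − 0.74 × 8.4722% = 5.4706%
E(R_Harlan) = R_f + β × MRP = 5.4706% + -0.03 × 8.4722% = 5.22%

5.22%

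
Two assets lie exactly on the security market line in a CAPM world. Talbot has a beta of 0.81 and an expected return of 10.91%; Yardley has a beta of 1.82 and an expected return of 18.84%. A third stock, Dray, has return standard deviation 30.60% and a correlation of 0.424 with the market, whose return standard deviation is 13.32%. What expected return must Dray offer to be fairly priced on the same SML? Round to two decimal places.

MRP = (18.84% − 10.91%) / (1.82 − 0.81) = 7.8515%
R_f = 10.91% − 0.81 × 7.8515% = 4.5503%
β_Dray = ρ·σ_i/σ_m = 0.424 × 30.60 / 13.32 = 0.9741
E(R_Dray) = R_f + β × MRP = 4.5503% + 0.9741 × 7.8515% = 12.20%

12.20%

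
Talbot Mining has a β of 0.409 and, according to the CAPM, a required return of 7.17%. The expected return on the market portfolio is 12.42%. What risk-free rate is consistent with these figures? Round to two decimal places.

E(R) = R_f + β(E(R_m) − R_f) = R_f(1 − β) + β·E(R_m)
7.17% = R_f × (1 − 0.409) + 0.409 × 12.42%
7.17% = R_f × 0.591 + 5.07978%
R_f = (7.17% − 5.07978%) / 0.591 = 3.54%

3.54%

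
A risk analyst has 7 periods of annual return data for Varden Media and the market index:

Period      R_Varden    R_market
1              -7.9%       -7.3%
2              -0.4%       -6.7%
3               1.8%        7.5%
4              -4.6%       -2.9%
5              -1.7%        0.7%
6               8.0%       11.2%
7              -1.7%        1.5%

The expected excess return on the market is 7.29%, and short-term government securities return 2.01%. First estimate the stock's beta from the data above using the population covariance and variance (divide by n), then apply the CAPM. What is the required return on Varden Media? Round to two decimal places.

Mean R_i = (-7.9 − 0.4 + 1.8 − 4.6 − 1.7 + 8.0 − 1.7) / 7 = -0.9286%
Mean R_m = (-7.3 − 6.7 + 7.5 − 2.9 + 0.7 + 11.2 + 1.5) / 7 = 0.5714%
Σ(R_i − R̄_i)(R_m − R̄_m) = 176.7643  ⇒  Cov = 176.7643 / 7 = 25.2520
Σ(R_m − R̄_m)² = 288.7343  ⇒  Var(R_m) = 288.7343 / 7 = 41.2478
β = Cov / Var(R_m) = 25.2520 / 41.2478 = 0.6122
E(R) = R_f + β × MRP = 2.01% + 0.6122 × 7.29% = 6.47%

6.47%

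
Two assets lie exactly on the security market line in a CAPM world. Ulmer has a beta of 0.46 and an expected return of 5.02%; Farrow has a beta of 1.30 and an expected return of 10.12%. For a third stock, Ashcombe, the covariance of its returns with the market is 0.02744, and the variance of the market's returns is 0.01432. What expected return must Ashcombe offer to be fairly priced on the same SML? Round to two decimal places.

13.86%

MRP = (10.12% − 5.02%) / (1.30 − 0.46) = 6.0714%
R_f = 5.02% − 0.46 × 6.0714% = 2.2272%
β_Ashcombe = Cov / Var(R_m) = 0.02744 / 0.01432 = 1.9162
E(R_Ashcombe) = R_f + β × MRP = 2.2272% + 1.9162 × 6.0714% = 13.86%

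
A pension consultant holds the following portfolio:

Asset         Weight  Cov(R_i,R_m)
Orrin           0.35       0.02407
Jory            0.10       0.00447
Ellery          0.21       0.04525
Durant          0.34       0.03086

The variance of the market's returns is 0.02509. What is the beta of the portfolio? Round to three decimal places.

1.151

β_Orrin = 0.02407 / 0.02509 = 0.9593
β_Jory = 0.00447 / 0.02509 = 0.1782
β_Ellery = 0.04525 / 0.02509 = 1.8035
β_Durant = 0.03086 / 0.02509 = 1.2300
β_P = Σ w_i β_i = 0.35×0.9593 + 0.10×0.1782 + 0.21×1.8035 + 0.34×1.2300 = 1.1505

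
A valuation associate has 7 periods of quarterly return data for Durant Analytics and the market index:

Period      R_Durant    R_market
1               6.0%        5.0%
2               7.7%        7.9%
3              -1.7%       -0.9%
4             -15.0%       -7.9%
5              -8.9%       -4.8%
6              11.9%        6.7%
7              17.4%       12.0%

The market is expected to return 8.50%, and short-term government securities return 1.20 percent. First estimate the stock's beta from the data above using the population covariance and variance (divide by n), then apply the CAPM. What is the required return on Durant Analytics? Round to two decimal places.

12.68%

Mean R_i = (6.0 + 7.7 − 1.7 − 15.0 − 8.9 + 11.9 + 17.4) / 7 = 2.4857%
Mean R_m = (5.0 + 7.9 − 0.9 − 7.9 − 4.8 + 6.7 + 12.0) / 7 = 2.5714%
Σ(R_i − R̄_i)(R_m − R̄_m) = 497.3671  ⇒  Cov = 497.3671 / 7 = 71.0524
Σ(R_m − R̄_m)² = 316.2743  ⇒  Var(R_m) = 316.2743 / 7 = 45.1820
β = Cov / Var(R_m) = 71.0524 / 45.1820 = 1.5726
MRP = 8.50% − 1.20% = 7.30%
E(R) = R_f + β × MRP = 1.20% + 1.5726 × 7.30% = 12.68%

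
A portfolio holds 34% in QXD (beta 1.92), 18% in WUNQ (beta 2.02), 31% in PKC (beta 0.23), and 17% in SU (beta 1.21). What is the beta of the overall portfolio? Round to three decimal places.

1.293

β_P = Σ w_i β_i = 0.34×1.92 + 0.18×2.02 + 0.31×0.23 + 0.17×1.21 = 1.2934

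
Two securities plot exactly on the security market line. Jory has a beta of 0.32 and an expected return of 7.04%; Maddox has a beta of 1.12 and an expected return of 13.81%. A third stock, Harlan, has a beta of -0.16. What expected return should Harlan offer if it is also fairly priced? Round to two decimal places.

MRP (SML slope) = (13.81% − 7.04%) / (1.12 − 0.32) = 6.77% / 0.80 = 8.4625%
R_f (intercept) = 7.04% − 0.32 × 8.4625% = 4.3320%
E(R_Harlan) = R_f + β × MRP = 4.3320% + -0.16 × 8.4625% = 2.98%

2.98%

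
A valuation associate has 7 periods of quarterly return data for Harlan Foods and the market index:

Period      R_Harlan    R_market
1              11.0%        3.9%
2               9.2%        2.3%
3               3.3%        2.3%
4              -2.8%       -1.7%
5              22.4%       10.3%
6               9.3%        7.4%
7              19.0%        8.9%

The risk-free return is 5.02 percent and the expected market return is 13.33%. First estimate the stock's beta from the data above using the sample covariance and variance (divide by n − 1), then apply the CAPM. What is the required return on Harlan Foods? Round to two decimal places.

Mean R_i = (11.0 + 9.2 + 3.3 − 2.8 + 22.4 + 9.3 + 19.0) / 7 = 10.2000%
Mean R_m = (3.9 + 2.3 + 2.3 − 1.7 + 10.3 + 7.4 + 8.9) / 7 = 4.7714%
Σ(R_i − R̄_i)(R_m − R̄_m) = 204.3700  ⇒  Cov = 204.3700 / 6 = 34.0617
Σ(R_m − R̄_m)² = 109.3743  ⇒  Var(R_m) = 109.3743 / 6 = 18.2291
β = Cov / Var(R_m) = 34.0617 / 18.2291 = 1.8685
MRP = 13.33% − 5.02% = 8.31%
E(R) = R_f + β × MRP = 5.02% + 1.8685 × 8.31% = 20.55%

20.55%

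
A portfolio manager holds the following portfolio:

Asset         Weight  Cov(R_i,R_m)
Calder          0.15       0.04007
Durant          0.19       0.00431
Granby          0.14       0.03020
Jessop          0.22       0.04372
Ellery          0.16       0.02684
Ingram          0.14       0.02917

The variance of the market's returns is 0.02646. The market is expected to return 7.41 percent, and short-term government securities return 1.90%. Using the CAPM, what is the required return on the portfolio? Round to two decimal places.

β_Calder = 0.04007 / 0.02646 = 1.5144
β_Durant = 0.00431 / 0.02646 = 0.1629
β_Granby = 0.03020 / 0.02646 = 1.1413
β_Jessop = 0.04372 / 0.02646 = 1.6523
β_Ellery = 0.02684 / 0.02646 = 1.0144
β_Ingram = 0.02917 / 0.02646 = 1.1024
β_P = Σ w_i β_i = 0.15×1.5144 + 0.19×0.1629 + 0.14×1.1413 + 0.22×1.6523 + 0.16×1.0144 + 0.14×1.1024 = 1.0980
MRP = 7.41% − 1.90% = 5.51%
E(R_P) = R_f + β_P × MRP = 1.90% + 1.0980 × 5.51% = 7.95%

7.95%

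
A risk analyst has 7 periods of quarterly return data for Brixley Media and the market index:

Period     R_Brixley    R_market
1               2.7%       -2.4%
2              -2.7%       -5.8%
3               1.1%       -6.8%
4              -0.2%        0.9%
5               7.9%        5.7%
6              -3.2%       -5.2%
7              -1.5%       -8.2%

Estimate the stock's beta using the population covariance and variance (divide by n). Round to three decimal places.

0.607

Mean R_i = (2.7 − 2.7 + 1.1 − 0.2 + 7.9 − 3.2 − 1.5) / 7 = 0.5857%
Mean R_m = (-2.4 − 5.8 − 6.8 + 0.9 + 5.7 − 5.2 − 8.2) / 7 = -3.1143%
Σ(R_i − R̄_i)(R_m − R̄_m) = 88.2586  ⇒  Cov = 88.2586 / 7 = 12.6084
Σ(R_m − R̄_m)² = 145.3286  ⇒  Var(R_m) = 145.3286 / 7 = 20.7612
β = Cov / Var(R_m) = 12.6084 / 20.7612 = 0.6073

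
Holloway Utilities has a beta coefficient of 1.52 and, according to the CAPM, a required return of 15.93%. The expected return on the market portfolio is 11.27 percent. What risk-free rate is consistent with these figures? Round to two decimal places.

E(R) = R_f + β(E(R_m) − R_f) = R_f(1 − β) + β·E(R_m)
15.93% = R_f × (1 − 1.52) + 1.52 × 11.27%
15.93% = R_f × -0.52 + 17.1304%
R_f = (15.93% − 17.1304%) / -0.52 = 2.31%

2.31%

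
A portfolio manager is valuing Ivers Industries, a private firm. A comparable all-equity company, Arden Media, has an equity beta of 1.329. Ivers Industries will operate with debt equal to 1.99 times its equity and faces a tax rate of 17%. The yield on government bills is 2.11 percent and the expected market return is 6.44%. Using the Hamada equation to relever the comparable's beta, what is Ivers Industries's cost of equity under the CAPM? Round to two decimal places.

β_L = β_U × [1 + (1 − t)(D/E)] = 1.329 × [1 + (1 − 0.17) × 1.99]
    = 1.329 × [1 + 0.83 × 1.99] = 1.329 × 2.6517 = 3.5241
MRP = 6.44% − 2.11% = 4.33%
E(R) = R_f + β_L × MRP = 2.11% + 3.5241 × 4.33% = 17.37%

17.37%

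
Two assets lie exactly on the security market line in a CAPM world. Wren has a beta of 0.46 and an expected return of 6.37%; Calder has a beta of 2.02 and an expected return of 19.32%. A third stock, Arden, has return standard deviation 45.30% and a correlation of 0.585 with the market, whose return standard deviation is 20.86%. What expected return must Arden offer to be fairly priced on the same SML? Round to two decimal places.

13.10%

MRP = (19.32% − 6.37%) / (2.02 − 0.46) = 8.3013%
R_f = 6.37% − 0.46 × 8.3013% = 2.5514%
β_Arden = ρ·σ_i/σ_m = 0.585 × 45.30 / 20.86 = 1.2704
E(R_Arden) = R_f + β × MRP = 2.5514% + 1.2704 × 8.3013% = 13.10%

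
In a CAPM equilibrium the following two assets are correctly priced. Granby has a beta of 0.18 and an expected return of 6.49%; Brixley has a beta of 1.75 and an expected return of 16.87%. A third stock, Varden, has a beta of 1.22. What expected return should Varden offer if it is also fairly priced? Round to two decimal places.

MRP (SML slope) = (16.87% − 6.49%) / (1.75 − 0.18) = 10.38% / 1.57 = 6.6115%
R_f (intercept) = 6.49% − 0.18 × 6.6115% = 5.2999%
E(R_Varden) = R_f + β × MRP = 5.2999% + 1.22 × 6.6115% = 13.37%

13.37%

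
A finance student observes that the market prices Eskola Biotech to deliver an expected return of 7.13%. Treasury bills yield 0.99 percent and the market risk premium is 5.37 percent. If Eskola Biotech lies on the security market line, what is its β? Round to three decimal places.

β = (E(R) − R_f) / MRP = (7.13% − 0.99%) / 5.37% = 6.14% / 5.37% = 1.143

1.143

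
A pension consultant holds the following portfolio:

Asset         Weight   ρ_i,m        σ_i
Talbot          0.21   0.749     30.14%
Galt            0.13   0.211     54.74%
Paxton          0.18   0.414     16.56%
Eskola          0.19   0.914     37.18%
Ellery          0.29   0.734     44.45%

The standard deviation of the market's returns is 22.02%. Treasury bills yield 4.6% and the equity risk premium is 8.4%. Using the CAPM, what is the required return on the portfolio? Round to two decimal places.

13.52%

β_Talbot = 0.749 × 30.14% / 22.02% = 1.0252
β_Galt = 0.211 × 54.74% / 22.02% = 0.5245
β_Paxton = 0.414 × 16.56% / 22.02% = 0.3113
β_Eskola = 0.914 × 37.18% / 22.02% = 1.5433
β_Ellery = 0.734 × 44.45% / 22.02% = 1.4817
β_P = Σ w_i β_i = 0.21×1.0252 + 0.13×0.5245 + 0.18×0.3113 + 0.19×1.5433 + 0.29×1.4817 = 1.0624
E(R_P) = R_f + β_P × MRP = 4.6% + 1.0624 × 8.4% = 13.52%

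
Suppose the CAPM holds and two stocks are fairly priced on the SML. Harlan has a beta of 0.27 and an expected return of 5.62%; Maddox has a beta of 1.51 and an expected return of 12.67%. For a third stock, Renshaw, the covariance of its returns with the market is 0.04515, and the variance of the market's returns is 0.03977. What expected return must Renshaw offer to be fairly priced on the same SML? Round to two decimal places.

10.54%

MRP = (12.67% − 5.62%) / (1.51 − 0.27) = 5.6855%
R_f = 5.62% − 0.27 × 5.6855% = 4.0849%
β_Renshaw = Cov / Var(R_m) = 0.04515 / 0.03977 = 1.1353
E(R_Renshaw) = R_f + β × MRP = 4.0849% + 1.1353 × 5.6855% = 10.54%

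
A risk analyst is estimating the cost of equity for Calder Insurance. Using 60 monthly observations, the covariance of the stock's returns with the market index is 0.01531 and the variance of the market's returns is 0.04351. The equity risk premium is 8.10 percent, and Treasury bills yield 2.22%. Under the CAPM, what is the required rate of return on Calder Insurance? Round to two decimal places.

5.07%

β = Cov(R_i, R_m) / Var(R_m) = 0.01531 / 0.04351 = 0.3519
E(R) = R_f + β × MRP = 2.22% + 0.3519 × 8.10% = 5.07%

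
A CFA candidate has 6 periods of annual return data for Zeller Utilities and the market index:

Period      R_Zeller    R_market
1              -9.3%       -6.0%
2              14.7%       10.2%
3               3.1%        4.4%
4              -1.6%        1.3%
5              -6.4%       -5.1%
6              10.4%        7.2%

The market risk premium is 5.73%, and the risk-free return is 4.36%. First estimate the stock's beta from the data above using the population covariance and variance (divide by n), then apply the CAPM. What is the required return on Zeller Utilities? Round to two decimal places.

12.44%

Mean R_i = (-9.3 + 14.7 + 3.1 − 1.6 − 6.4 + 10.4) / 6 = 1.8167%
Mean R_m = (-6.0 + 10.2 + 4.4 + 1.3 − 5.1 + 7.2) / 6 = 2.0000%
Σ(R_i − R̄_i)(R_m − R̄_m) = 303.0200  ⇒  Cov = 303.0200 / 6 = 50.5033
Σ(R_m − R̄_m)² = 214.9400  ⇒  Var(R_m) = 214.9400 / 6 = 35.8233
β = Cov / Var(R_m) = 50.5033 / 35.8233 = 1.4098
E(R) = R_f + β × MRP = 4.36% + 1.4098 × 5.73% = 12.44%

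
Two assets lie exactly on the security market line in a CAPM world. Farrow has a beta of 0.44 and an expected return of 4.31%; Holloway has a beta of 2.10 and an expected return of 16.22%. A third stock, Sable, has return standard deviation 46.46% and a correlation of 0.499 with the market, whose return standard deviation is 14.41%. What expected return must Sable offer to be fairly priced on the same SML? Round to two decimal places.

12.70%

MRP = (16.22% − 4.31%) / (2.10 − 0.44) = 7.1747%
R_f = 4.31% − 0.44 × 7.1747% = 1.1531%
β_Sable = ρ·σ_i/σ_m = 0.499 × 46.46 / 14.41 = 1.6089
E(R_Sable) = R_f + β × MRP = 1.1531% + 1.6089 × 7.1747% = 12.70%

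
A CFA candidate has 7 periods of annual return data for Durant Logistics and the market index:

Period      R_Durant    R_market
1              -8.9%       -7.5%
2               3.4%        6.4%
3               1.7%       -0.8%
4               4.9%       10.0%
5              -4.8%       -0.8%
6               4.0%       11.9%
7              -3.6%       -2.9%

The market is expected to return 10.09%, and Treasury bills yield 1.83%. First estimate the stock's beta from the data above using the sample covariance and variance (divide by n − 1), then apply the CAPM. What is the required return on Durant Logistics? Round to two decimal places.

7.30%

Mean R_i = (-8.9 + 3.4 + 1.7 + 4.9 − 4.8 + 4.0 − 3.6) / 7 = -0.4714%
Mean R_m = (-7.5 + 6.4 − 0.8 + 10.0 − 0.8 + 11.9 − 2.9) / 7 = 2.3286%
Σ(R_i − R̄_i)(R_m − R̄_m) = 205.7143  ⇒  Cov = 205.7143 / 6 = 34.2857
Σ(R_m − R̄_m)² = 310.5543  ⇒  Var(R_m) = 310.5543 / 6 = 51.7591
β = Cov / Var(R_m) = 34.2857 / 51.7591 = 0.6624
MRP = 10.09% − 1.83% = 8.26%
E(R) = R_f + β × MRP = 1.83% + 0.6624 × 8.26% = 7.30%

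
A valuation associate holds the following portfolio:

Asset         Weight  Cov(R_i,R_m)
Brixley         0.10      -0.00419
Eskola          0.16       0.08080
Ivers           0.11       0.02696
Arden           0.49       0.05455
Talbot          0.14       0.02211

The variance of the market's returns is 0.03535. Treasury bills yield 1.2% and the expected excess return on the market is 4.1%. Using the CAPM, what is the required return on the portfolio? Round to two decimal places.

β_Brixley = -0.00419 / 0.03535 = -0.1185
β_Eskola = 0.08080 / 0.03535 = 2.2857
β_Ivers = 0.02696 / 0.03535 = 0.7627
β_Arden = 0.05455 / 0.03535 = 1.5431
β_Talbot = 0.02211 / 0.03535 = 0.6255
β_P = Σ w_i β_i = 0.10×-0.1185 + 0.16×2.2857 + 0.11×0.7627 + 0.49×1.5431 + 0.14×0.6255 = 1.2814
E(R_P) = R_f + β_P × MRP = 1.2% + 1.2814 × 4.1% = 6.45%

6.45%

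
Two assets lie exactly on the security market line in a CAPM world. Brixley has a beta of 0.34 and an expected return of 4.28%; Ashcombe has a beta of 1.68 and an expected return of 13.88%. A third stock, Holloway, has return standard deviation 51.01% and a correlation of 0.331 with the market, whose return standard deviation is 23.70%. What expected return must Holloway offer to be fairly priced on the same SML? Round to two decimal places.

6.95%

MRP = (13.88% − 4.28%) / (1.68 − 0.34) = 7.1642%
R_f = 4.28% − 0.34 × 7.1642% = 1.8442%
β_Holloway = ρ·σ_i/σ_m = 0.331 × 51.01 / 23.70 = 0.7124
E(R_Holloway) = R_f + β × MRP = 1.8442% + 0.7124 × 7.1642% = 6.95%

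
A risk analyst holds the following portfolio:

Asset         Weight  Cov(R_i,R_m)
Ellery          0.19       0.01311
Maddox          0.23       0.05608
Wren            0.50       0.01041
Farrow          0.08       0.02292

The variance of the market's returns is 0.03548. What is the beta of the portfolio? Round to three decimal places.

0.632

β_Ellery = 0.01311 / 0.03548 = 0.3695
β_Maddox = 0.05608 / 0.03548 = 1.5806
β_Wren = 0.01041 / 0.03548 = 0.2934
β_Farrow = 0.02292 / 0.03548 = 0.6460
β_P = Σ w_i β_i = 0.19×0.3695 + 0.23×1.5806 + 0.50×0.2934 + 0.08×0.6460 = 0.6321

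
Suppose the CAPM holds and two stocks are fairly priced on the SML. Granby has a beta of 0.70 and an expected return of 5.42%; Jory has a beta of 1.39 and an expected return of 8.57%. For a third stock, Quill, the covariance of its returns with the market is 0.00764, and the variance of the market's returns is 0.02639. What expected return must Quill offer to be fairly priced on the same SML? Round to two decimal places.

MRP = (8.57% − 5.42%) / (1.39 − 0.70) = 4.5652%
R_f = 5.42% − 0.70 × 4.5652% = 2.2244%
β_Quill = Cov / Var(R_m) = 0.00764 / 0.02639 = 0.2895
E(R_Quill) = R_f + β × MRP = 2.2244% + 0.2895 × 4.5652% = 3.55%

3.55%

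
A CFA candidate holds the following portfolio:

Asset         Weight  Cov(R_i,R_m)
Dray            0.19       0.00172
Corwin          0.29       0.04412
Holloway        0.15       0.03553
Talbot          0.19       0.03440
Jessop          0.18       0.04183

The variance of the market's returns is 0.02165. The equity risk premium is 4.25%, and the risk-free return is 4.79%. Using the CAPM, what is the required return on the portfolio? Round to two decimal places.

11.17%

β_Dray = 0.00172 / 0.02165 = 0.0794
β_Corwin = 0.04412 / 0.02165 = 2.0379
β_Holloway = 0.03553 / 0.02165 = 1.6411
β_Talbot = 0.03440 / 0.02165 = 1.5889
β_Jessop = 0.04183 / 0.02165 = 1.9321
β_P = Σ w_i β_i = 0.19×0.0794 + 0.29×2.0379 + 0.15×1.6411 + 0.19×1.5889 + 0.18×1.9321 = 1.5019
E(R_P) = R_f + β_P × MRP = 4.79% + 1.5019 × 4.25% = 11.17%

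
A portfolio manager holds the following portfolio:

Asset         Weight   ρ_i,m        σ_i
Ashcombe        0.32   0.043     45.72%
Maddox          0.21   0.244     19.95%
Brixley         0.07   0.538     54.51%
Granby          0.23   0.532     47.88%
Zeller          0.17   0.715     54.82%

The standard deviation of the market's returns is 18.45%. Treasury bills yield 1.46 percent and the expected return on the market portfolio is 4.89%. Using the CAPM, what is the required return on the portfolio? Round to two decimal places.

β_Ashcombe = 0.043 × 45.72% / 18.45% = 0.1066
β_Maddox = 0.244 × 19.95% / 18.45% = 0.2638
β_Brixley = 0.538 × 54.51% / 18.45% = 1.5895
β_Granby = 0.532 × 47.88% / 18.45% = 1.3806
β_Zeller = 0.715 × 54.82% / 18.45% = 2.1245
β_P = Σ w_i β_i = 0.32×0.1066 + 0.21×0.2638 + 0.07×1.5895 + 0.23×1.3806 + 0.17×2.1245 = 0.8795
MRP = 4.89% − 1.46% = 3.43%
E(R_P) = R_f + β_P × MRP = 1.46% + 0.8795 × 3.43% = 4.48%

4.48%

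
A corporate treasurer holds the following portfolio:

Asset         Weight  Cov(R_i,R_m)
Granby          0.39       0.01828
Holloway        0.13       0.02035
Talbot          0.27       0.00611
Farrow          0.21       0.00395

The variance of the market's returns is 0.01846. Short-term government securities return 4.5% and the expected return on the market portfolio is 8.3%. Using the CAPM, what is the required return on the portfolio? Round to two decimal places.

β_Granby = 0.01828 / 0.01846 = 0.9902
β_Holloway = 0.02035 / 0.01846 = 1.1024
β_Talbot = 0.00611 / 0.01846 = 0.3310
β_Farrow = 0.00395 / 0.01846 = 0.2140
β_P = Σ w_i β_i = 0.39×0.9902 + 0.13×1.1024 + 0.27×0.3310 + 0.21×0.2140 = 0.6638
MRP = 8.3% − 4.5% = 3.80%
E(R_P) = R_f + β_P × MRP = 4.5% + 0.6638 × 3.8% = 7.02%

7.02%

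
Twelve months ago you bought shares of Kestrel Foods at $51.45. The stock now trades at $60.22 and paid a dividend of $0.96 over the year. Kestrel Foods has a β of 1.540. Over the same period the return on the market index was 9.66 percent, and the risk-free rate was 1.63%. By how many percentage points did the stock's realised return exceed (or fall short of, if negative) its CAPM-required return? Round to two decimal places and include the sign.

+4.92%

Realised HPR = (P1 + D1 − P0) / P0 = (60.22 + 0.96 − 51.45) / 51.45 = 9.73 / 51.45 = 18.9116%
MRP = 9.66% − 1.63% = 8.03%
CAPM required = R_f + β·MRP = 1.63% + 1.540 × 8.03% = 13.99620%
α = realised − required = 18.9116% − 13.99620% = +4.92%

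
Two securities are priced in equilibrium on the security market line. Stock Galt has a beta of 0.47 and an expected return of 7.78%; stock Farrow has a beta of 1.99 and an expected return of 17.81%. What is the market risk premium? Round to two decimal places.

6.60%

Both satisfy E(R) = R_f + β·MRP, so the slope of the SML is
MRP = (17.81% − 7.78%) / (1.99 − 0.47) = 10.03% / 1.52 = 6.5987%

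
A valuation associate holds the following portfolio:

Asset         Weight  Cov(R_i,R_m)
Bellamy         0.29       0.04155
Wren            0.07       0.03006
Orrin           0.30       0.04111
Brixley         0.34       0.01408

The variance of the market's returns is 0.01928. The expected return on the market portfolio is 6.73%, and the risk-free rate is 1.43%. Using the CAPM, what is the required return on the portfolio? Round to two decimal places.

10.03%

β_Bellamy = 0.04155 / 0.01928 = 2.1551
β_Wren = 0.03006 / 0.01928 = 1.5591
β_Orrin = 0.04111 / 0.01928 = 2.1323
β_Brixley = 0.01408 / 0.01928 = 0.7303
β_P = Σ w_i β_i = 0.29×2.1551 + 0.07×1.5591 + 0.30×2.1323 + 0.34×0.7303 = 1.6221
MRP = 6.73% − 1.43% = 5.30%
E(R_P) = R_f + β_P × MRP = 1.43% + 1.6221 × 5.30% = 10.03%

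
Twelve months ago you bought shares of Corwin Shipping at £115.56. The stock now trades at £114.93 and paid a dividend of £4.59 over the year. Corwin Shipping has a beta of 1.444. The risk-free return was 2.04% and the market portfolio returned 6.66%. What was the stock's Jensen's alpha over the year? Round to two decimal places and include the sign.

-5.28%

Realised HPR = (P1 + D1 − P0) / P0 = (114.93 + 4.59 − 115.56) / 115.56 = 3.96 / 115.56 = 3.4268%
MRP = 6.66% − 2.04% = 4.62%
CAPM required = R_f + β·MRP = 2.04% + 1.444 × 4.62% = 8.71128%
α = realised − required = 3.4268% − 8.71128% = -5.28%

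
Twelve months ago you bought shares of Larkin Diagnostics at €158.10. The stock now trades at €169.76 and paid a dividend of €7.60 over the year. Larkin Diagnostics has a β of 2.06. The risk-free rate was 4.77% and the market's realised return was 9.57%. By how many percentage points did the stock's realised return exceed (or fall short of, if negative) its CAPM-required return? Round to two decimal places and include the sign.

-2.48%

Realised HPR = (P1 + D1 − P0) / P0 = (169.76 + 7.60 − 158.10) / 158.10 = 19.26 / 158.10 = 12.1822%
MRP = 9.57% − 4.77% = 4.80%
CAPM required = R_f + β·MRP = 4.77% + 2.06 × 4.80% = 14.6580%
α = realised − required = 12.1822% − 14.6580% = -2.48%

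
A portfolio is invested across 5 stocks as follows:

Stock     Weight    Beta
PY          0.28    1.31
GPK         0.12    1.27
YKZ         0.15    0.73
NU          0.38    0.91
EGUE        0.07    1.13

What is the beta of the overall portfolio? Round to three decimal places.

1.054

β_P = Σ w_i β_i = 0.28×1.31 + 0.12×1.27 + 0.15×0.73 + 0.38×0.91 + 0.07×1.13 = 1.0536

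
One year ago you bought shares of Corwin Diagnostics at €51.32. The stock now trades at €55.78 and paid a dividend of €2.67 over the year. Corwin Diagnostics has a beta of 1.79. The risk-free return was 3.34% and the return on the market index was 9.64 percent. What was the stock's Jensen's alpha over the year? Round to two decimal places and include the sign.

Realised HPR = (P1 + D1 − P0) / P0 = (55.78 + 2.67 − 51.32) / 51.32 = 7.13 / 51.32 = 13.8932%
MRP = 9.64% − 3.34% = 6.30%
CAPM required = R_f + β·MRP = 3.34% + 1.79 × 6.30% = 14.6170%
α = realised − required = 13.8932% − 14.6170% = -0.72%

-0.72%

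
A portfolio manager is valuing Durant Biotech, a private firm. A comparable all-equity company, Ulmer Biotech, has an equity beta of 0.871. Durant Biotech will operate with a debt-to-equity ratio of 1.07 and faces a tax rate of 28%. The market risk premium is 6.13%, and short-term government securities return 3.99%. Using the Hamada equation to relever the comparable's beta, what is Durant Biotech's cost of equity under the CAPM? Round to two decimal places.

13.44%

β_L = β_U × [1 + (1 − t)(D/E)] = 0.871 × [1 + (1 − 0.28) × 1.07]
    = 0.871 × [1 + 0.72 × 1.07] = 0.871 × 1.7704 = 1.5420
E(R) = R_f + β_L × MRP = 3.99% + 1.5420 × 6.13% = 13.44%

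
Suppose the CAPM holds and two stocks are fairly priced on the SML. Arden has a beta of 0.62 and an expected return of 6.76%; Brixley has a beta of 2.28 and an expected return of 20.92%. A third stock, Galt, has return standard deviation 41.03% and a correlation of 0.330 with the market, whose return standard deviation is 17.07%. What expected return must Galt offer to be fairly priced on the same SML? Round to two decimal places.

MRP = (20.92% − 6.76%) / (2.28 − 0.62) = 8.5301%
R_f = 6.76% − 0.62 × 8.5301% = 1.4713%
β_Galt = ρ·σ_i/σ_m = 0.330 × 41.03 / 17.07 = 0.7932
E(R_Galt) = R_f + β × MRP = 1.4713% + 0.7932 × 8.5301% = 8.24%

8.24%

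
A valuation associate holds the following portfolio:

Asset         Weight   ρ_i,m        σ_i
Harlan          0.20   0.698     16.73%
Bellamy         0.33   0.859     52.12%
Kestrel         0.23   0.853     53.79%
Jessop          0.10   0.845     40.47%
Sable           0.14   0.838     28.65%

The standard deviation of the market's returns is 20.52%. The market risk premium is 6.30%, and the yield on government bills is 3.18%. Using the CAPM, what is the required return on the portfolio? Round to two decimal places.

13.75%

β_Harlan = 0.698 × 16.73% / 20.52% = 0.5691
β_Bellamy = 0.859 × 52.12% / 20.52% = 2.1818
β_Kestrel = 0.853 × 53.79% / 20.52% = 2.2360
β_Jessop = 0.845 × 40.47% / 20.52% = 1.6665
β_Sable = 0.838 × 28.65% / 20.52% = 1.1700
β_P = Σ w_i β_i = 0.20×0.5691 + 0.33×2.1818 + 0.23×2.2360 + 0.10×1.6665 + 0.14×1.1700 = 1.6785
E(R_P) = R_f + β_P × MRP = 3.18% + 1.6785 × 6.30% = 13.75%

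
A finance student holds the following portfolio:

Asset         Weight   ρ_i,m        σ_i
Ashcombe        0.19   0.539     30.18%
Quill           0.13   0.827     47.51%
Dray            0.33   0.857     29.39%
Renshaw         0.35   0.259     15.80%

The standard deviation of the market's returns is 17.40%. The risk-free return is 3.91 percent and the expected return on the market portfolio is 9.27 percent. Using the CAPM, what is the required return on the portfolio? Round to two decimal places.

β_Ashcombe = 0.539 × 30.18% / 17.40% = 0.9349
β_Quill = 0.827 × 47.51% / 17.40% = 2.2581
β_Dray = 0.857 × 29.39% / 17.40% = 1.4475
β_Renshaw = 0.259 × 15.80% / 17.40% = 0.2352
β_P = Σ w_i β_i = 0.19×0.9349 + 0.13×2.2581 + 0.33×1.4475 + 0.35×0.2352 = 1.0312
MRP = 9.27% − 3.91% = 5.36%
E(R_P) = R_f + β_P × MRP = 3.91% + 1.0312 × 5.36% = 9.44%

9.44%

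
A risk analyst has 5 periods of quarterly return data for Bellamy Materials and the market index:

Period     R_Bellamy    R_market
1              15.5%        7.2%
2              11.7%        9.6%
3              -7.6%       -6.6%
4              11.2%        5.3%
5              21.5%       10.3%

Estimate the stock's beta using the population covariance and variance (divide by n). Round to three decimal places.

Mean R_i = (15.5 + 11.7 − 7.6 + 11.2 + 21.5) / 5 = 10.4600%
Mean R_m = (7.2 + 9.6 − 6.6 + 5.3 + 10.3) / 5 = 5.1600%
Σ(R_i − R̄_i)(R_m − R̄_m) = 285.0220  ⇒  Cov = 285.0220 / 5 = 57.0044
Σ(R_m − R̄_m)² = 188.6120  ⇒  Var(R_m) = 188.6120 / 5 = 37.7224
β = Cov / Var(R_m) = 57.0044 / 37.7224 = 1.5112

1.511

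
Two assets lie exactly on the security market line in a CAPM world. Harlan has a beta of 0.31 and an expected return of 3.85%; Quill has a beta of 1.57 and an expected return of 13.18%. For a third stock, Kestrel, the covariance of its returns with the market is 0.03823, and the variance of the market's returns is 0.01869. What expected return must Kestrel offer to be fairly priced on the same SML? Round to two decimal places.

MRP = (13.18% − 3.85%) / (1.57 − 0.31) = 7.4048%
R_f = 3.85% − 0.31 × 7.4048% = 1.5545%
β_Kestrel = Cov / Var(R_m) = 0.03823 / 0.01869 = 2.0455
E(R_Kestrel) = R_f + β × MRP = 1.5545% + 2.0455 × 7.4048% = 16.70%

16.70%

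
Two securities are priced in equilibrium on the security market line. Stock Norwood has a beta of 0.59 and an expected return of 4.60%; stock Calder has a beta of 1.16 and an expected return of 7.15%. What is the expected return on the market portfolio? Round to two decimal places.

6.43%

Both satisfy E(R) = R_f + β·MRP, so the slope of the SML is
MRP = (7.15% − 4.60%) / (1.16 − 0.59) = 2.55% / 0.57 = 4.4737%
R_f = E(R_Norwood) − β_Norwood·MRP = 4.60% − 0.59 × 4.4737% = 1.9605%
E(R_m) = R_f + MRP = 1.9605% + 4.4737% = 6.43%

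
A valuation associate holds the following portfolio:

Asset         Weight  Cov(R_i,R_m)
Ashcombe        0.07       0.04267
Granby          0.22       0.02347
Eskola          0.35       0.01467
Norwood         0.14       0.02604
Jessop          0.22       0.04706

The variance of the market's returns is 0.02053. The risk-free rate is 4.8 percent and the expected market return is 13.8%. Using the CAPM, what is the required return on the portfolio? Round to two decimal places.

β_Ashcombe = 0.04267 / 0.02053 = 2.0784
β_Granby = 0.02347 / 0.02053 = 1.1432
β_Eskola = 0.01467 / 0.02053 = 0.7146
β_Norwood = 0.02604 / 0.02053 = 1.2684
β_Jessop = 0.04706 / 0.02053 = 2.2923
β_P = Σ w_i β_i = 0.07×2.0784 + 0.22×1.1432 + 0.35×0.7146 + 0.14×1.2684 + 0.22×2.2923 = 1.3290
MRP = 13.8% − 4.8% = 9.00%
E(R_P) = R_f + β_P × MRP = 4.8% + 1.3290 × 9.0% = 16.76%

16.76%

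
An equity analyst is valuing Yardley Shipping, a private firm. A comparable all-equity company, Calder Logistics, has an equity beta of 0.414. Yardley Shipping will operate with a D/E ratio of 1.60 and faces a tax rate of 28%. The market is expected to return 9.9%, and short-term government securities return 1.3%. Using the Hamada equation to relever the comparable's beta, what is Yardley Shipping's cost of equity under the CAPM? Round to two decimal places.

β_L = β_U × [1 + (1 − t)(D/E)] = 0.414 × [1 + (1 − 0.28) × 1.60]
    = 0.414 × [1 + 0.72 × 1.60] = 0.414 × 2.1520 = 0.8909
MRP = 9.9% − 1.3% = 8.60%
E(R) = R_f + β_L × MRP = 1.3% + 0.8909 × 8.6% = 8.96%

8.96%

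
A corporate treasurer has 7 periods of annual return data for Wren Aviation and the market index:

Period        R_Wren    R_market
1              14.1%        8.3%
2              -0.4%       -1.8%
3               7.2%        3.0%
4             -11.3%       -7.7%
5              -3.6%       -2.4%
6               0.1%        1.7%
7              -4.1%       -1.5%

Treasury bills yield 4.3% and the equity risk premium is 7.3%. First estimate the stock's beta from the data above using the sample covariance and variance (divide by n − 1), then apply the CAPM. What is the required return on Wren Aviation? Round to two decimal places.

15.95%

Mean R_i = (14.1 − 0.4 + 7.2 − 11.3 − 3.6 + 0.1 − 4.1) / 7 = 0.2857%
Mean R_m = (8.3 − 1.8 + 3.0 − 7.7 − 2.4 + 1.7 − 1.5) / 7 = -0.0571%
Σ(R_i − R̄_i)(R_m − R̄_m) = 241.4343  ⇒  Cov = 241.4343 / 6 = 40.2391
Σ(R_m − R̄_m)² = 151.2971  ⇒  Var(R_m) = 151.2971 / 6 = 25.2162
β = Cov / Var(R_m) = 40.2391 / 25.2162 = 1.5958
E(R) = R_f + β × MRP = 4.3% + 1.5958 × 7.3% = 15.95%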